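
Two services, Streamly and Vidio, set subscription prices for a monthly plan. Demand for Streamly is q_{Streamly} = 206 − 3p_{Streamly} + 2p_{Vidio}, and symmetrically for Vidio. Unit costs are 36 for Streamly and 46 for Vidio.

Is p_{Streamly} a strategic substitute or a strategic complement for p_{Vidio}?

strategic complements

Streamly's profit: π = (p_{Streamly} − 36)(206 − 3p_{Streamly} + 2p_{Vidio}).
∂π/∂p_{Streamly} = 314 − 6p_{Streamly} + 2p_{Vidio} = 0 ⇒ p_{Streamly} = 157/3 + (1/3)p_{Vidio}.
The best-response slope dp_{Streamly}/dp_{Vidio} = 1/3 > 0: the reaction function is upward-sloping, so the choices are strategic complements.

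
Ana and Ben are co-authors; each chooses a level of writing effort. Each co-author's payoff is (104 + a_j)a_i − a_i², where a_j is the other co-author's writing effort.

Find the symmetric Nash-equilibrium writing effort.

Ana's payoff is (104 + a_B)a_A − a_A².
∂π/∂a_A = 104 + a_B − 2a_A = 0, so a_A = 52 + 0.5a_B.
Setting a_A = a_B in the reaction function: a_A = 52 + 0.5a_A, so a_A = 52 / 0.5 = 104.

104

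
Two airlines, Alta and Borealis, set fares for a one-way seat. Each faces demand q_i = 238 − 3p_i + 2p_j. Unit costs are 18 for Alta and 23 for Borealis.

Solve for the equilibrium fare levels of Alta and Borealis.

Alta's profit: π = (p_{Alta} − 18)(238 − 3p_{Alta} + 2p_{Borealis}).
∂π/∂p_{Alta} = 292 − 6p_{Alta} + 2p_{Borealis} = 0 ⇒ p_{Alta} = 146/3 + (1/3)p_{Borealis}.
Similarly p_{Borealis} = 307/6 + (1/3)p_{Alta}.
Plugging p_{Borealis} into Alta's best response: p_{Alta} = 146/3 + (1/3)(307/6 + (1/3)p_{Alta}) ⇒ (8/9)p_{Alta} = 1183/18, so p_{Alta} = 73.9375.
Then p_{Borealis} = 307/6 + (1/3)·73.9375 = 75.8125.

73.9375, 75.8125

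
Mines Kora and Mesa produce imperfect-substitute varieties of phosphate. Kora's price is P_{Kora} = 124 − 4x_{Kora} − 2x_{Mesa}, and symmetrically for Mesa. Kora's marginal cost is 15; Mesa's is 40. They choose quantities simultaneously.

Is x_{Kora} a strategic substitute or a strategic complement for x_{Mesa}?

strategic substitutes

Mine Kora's profit: π = x_{Kora}(124 − 4x_{Kora} − 2x_{Mesa}) − 15x_{Kora}.
∂π/∂x_{Kora} = 109 − 8x_{Kora} − 2x_{Mesa} = 0 ⇒ x_{Kora} = 13.625 − 0.25x_{Mesa}.
The best-response slope dx_{Kora}/dx_{Mesa} = −0.25 < 0: the reaction function is downward-sloping, so the choices are strategic substitutes.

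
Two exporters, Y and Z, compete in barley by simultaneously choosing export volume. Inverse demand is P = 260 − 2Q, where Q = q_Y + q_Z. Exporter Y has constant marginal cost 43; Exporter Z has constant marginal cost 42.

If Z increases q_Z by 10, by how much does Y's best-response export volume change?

Exporter Y's profit: π = q_Y(260 − 2(q_Y + q_Z)) − 43q_Y.
∂π/∂q_Y = 217 − 4q_Y − 2q_Z = 0, so q_Y = 54.25 − 0.5q_Z.
The reaction-function slope is −0.5, so a 10-unit rise in q_Z moves q_Y by −0.5 × 10 = −5. Y's best response falls — the actions are strategic substitutes.

-5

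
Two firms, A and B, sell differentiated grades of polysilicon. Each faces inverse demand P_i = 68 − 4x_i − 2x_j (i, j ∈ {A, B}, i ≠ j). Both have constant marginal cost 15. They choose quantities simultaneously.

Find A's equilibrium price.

36.2

Firm A's profit: π = x_A(68 − 4x_A − 2x_B) − 15x_A.
∂π/∂x_A = 53 − 8x_A − 2x_B = 0 ⇒ x_A = 6.625 − 0.25x_B.
By symmetry x_B = x_A; substituting into the reaction function, 1.25x_A = 6.625 and x_A = 5.3.
P_A = 68 − 4·5.3 − 2·5.3 = 36.2.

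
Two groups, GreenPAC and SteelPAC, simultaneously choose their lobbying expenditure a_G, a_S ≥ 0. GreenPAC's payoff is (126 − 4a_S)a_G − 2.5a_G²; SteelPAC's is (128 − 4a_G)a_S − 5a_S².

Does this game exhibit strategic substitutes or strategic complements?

Expanding GreenPAC's payoff: 126a_G − 4a_Sa_G − 2.5a_G².
∂π/∂a_G = 126 − 4a_S − 5a_G = 0, so a_G = 25.2 − 0.8a_S.
The best-response slope da_G/da_S = −0.8 < 0: the reaction function is downward-sloping, so the choices are strategic substitutes.

strategic substitutes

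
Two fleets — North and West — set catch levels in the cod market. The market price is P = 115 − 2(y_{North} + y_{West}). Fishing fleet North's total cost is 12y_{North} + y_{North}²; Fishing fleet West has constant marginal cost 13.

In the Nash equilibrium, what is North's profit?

Fishing fleet North's profit: π = y_{North}(115 − 2(y_{North} + y_{West})) − 12y_{North} − y_{North}².
∂π/∂y_{North} = 103 − 6y_{North} − 2y_{West} = 0, so y_{North} = 103/6 − (1/3)y_{West}.
For West: ∂π/∂y_{West} = 102 − 4y_{West} − 2y_{North} = 0 ⇒ y_{West} = 25.5 − 0.5y_{North}.
Substituting the second reaction function into the first: y_{North} = 103/6 − (1/3)(25.5 − 0.5y_{North}), which gives (5/6)y_{North} = 26/3 ⇒ y_{North} = 10.4.
Then y_{West} = 25.5 − 0.5·10.4 = 20.3.
Price P = 115 − 2·30.7 = 53.6.
North's profit: (53.6 − 12)·10.4 − (10.4)² = 324.48.

324.48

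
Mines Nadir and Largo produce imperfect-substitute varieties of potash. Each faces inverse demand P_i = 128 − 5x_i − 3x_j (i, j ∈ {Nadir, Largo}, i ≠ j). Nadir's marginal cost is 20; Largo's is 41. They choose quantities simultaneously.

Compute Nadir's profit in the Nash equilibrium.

Mine Nadir's profit: π = x_{Nadir}(128 − 5x_{Nadir} − 3x_{Largo}) − 20x_{Nadir}.
∂π/∂x_{Nadir} = 108 − 10x_{Nadir} − 3x_{Largo} = 0 ⇒ x_{Nadir} = 10.8 − 0.3x_{Largo}.
Similarly x_{Largo} = 8.7 − 0.3x_{Nadir}.
Solving the two reaction functions simultaneously: (1 − (−0.3)(−0.3))x_{Nadir} = 10.8 − 0.3·8.7, so 0.91x_{Nadir} = 8.19 and x_{Nadir} = 9.
Then x_{Largo} = 8.7 − 0.3·9 = 6.
P_{Nadir} = 128 − 5·9 − 3·6 = 65.
Profit = (65 − 20)·9 = 405.

405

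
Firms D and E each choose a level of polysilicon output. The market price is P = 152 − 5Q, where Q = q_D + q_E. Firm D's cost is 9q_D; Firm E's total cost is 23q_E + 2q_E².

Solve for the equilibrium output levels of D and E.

Firm D's profit: π = q_D(152 − 5(q_D + q_E)) − 9q_D.
∂π/∂q_D = 143 − 10q_D − 5q_E = 0, so q_D = 14.3 − 0.5q_E.
For E: ∂π/∂q_E = 129 − 14q_E − 5q_D = 0 ⇒ q_E = 129/14 − (5/14)q_D.
Plugging q_E into D's best response: q_D = 14.3 − 0.5(129/14 − (5/14)q_D) ⇒ (23/28)q_D = 1357/140, so q_D = 11.8.
Then q_E = 129/14 − (5/14)·11.8 = 5.

11.8, 5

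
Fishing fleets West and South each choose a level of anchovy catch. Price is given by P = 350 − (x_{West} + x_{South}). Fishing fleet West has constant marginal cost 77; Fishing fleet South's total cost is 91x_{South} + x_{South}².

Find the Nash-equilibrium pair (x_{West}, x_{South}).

Fishing fleet West's profit: π = x_{West}(350 − (x_{West} + x_{South})) − 77x_{West}.
∂π/∂x_{West} = 273 − 2x_{West} − x_{South} = 0, so x_{West} = 136.5 − 0.5x_{South}.
For South: ∂π/∂x_{South} = 259 − 4x_{South} − x_{West} = 0 ⇒ x_{South} = 64.75 − 0.25x_{West}.
Substituting the second reaction function into the first: x_{West} = 136.5 − 0.5(64.75 − 0.25x_{West}), which gives 0.875x_{West} = 104.125 ⇒ x_{West} = 119.
Then x_{South} = 64.75 − 0.25·119 = 35.

119, 35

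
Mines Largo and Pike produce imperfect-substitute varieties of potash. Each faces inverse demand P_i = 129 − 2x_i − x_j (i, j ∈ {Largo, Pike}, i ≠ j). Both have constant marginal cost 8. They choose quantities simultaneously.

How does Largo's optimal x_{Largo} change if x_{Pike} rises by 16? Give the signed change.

-4

Mine Largo's profit: π = x_{Largo}(129 − 2x_{Largo} − x_{Pike}) − 8x_{Largo}.
∂π/∂x_{Largo} = 121 − 4x_{Largo} − x_{Pike} = 0 ⇒ x_{Largo} = 30.25 − 0.25x_{Pike}.
The reaction-function slope is −0.25, so a 16-unit rise in x_{Pike} moves x_{Largo} by −0.25 × 16 = −4. Largo's best response falls — the actions are strategic substitutes.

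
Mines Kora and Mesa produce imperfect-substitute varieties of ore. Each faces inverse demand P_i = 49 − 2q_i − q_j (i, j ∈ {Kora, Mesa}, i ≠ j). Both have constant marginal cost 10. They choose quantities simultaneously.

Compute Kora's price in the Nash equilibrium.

Mine Kora's profit: π = q_{Kora}(49 − 2q_{Kora} − q_{Mesa}) − 10q_{Kora}.
∂π/∂q_{Kora} = 39 − 4q_{Kora} − q_{Mesa} = 0 ⇒ q_{Kora} = 9.75 − 0.25q_{Mesa}.
Setting q_{Kora} = q_{Mesa} in the reaction function: q_{Kora} = 9.75 − 0.25q_{Kora}, so q_{Kora} = 9.75 / 1.25 = 7.8.
P_{Kora} = 49 − 2·7.8 − 7.8 = 25.6.

25.6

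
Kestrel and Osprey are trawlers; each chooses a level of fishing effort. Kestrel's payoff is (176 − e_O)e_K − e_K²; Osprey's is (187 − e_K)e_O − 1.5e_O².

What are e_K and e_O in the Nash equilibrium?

Expanding Kestrel's payoff: 176e_K − e_Oe_K − e_K².
∂π/∂e_K = 176 − e_O − 2e_K = 0, so e_K = 88 − 0.5e_O.
Likewise for Osprey: e_O = 187/3 − (1/3)e_K.
Solving the two reaction functions simultaneously: (1 − (−0.5)(−1/3))e_K = 88 − 0.5·(187/3), so (5/6)e_K = 341/6 and e_K = 68.2.
Then e_O = 187/3 − (1/3)·68.2 = 39.6.

68.2, 39.6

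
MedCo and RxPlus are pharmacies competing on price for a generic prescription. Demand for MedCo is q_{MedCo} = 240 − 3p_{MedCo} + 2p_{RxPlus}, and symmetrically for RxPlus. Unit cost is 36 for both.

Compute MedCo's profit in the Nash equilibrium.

MedCo's profit: π = (p_{MedCo} − 36)(240 − 3p_{MedCo} + 2p_{RxPlus}).
∂π/∂p_{MedCo} = 348 − 6p_{MedCo} + 2p_{RxPlus} = 0 ⇒ p_{MedCo} = 58 + (1/3)p_{RxPlus}.
The game is symmetric, so in equilibrium p_{RxPlus} = p_{MedCo}: the reaction function gives (2/3)p_{MedCo} = 58, hence p_{MedCo} = 87.
q_{MedCo} = 240 − 3·87 + 2·87 = 153.
Profit = (87 − 36)·153 = 7803.

7803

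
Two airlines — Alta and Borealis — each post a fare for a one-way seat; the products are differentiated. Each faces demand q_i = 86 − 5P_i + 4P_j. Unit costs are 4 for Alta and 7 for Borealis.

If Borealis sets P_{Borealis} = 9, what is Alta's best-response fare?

14.2

Alta's profit: π = (P_{Alta} − 4)(86 − 5P_{Alta} + 4P_{Borealis}).
∂π/∂P_{Alta} = 106 − 10P_{Alta} + 4P_{Borealis} = 0 ⇒ P_{Alta} = 10.6 + 0.4P_{Borealis}.
At P_{Borealis} = 9: P_{Alta} = 10.6 + 0.4·9 = 14.2.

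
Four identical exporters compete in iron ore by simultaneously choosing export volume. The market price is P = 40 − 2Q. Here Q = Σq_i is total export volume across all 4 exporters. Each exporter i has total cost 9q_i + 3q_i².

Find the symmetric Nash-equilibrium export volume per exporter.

A representative exporter's profit is π_i = q_i(40 − 2Q) − 9q_i − 3q_i², with Q = q_i + Σ_{j≠i} q_j.
First-order condition: 31 − 10q_i − 2Σ_{j≠i} q_j = 0.
With identical exporters, set every q_j = q: then 31 − 10q − 6q = 0, i.e. q = 31/16 = 1.9375.

1.9375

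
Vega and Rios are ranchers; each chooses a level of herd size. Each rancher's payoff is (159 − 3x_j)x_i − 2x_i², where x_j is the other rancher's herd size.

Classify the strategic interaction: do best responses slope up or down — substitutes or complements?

strategic substitutes

Vega's payoff is (159 − 3x_R)x_V − 2x_V².
∂π/∂x_V = 159 − 3x_R − 4x_V = 0, so x_V = 39.75 − 0.75x_R.
The best-response slope dx_V/dx_R = −0.75 < 0: the reaction function is downward-sloping, so the choices are strategic substitutes.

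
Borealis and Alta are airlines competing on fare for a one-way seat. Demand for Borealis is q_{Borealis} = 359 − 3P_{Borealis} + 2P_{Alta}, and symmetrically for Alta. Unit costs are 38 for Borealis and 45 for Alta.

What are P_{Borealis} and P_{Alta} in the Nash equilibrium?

119.5625, 122.1875

Borealis's profit: π = (P_{Borealis} − 38)(359 − 3P_{Borealis} + 2P_{Alta}).
∂π/∂P_{Borealis} = 473 − 6P_{Borealis} + 2P_{Alta} = 0 ⇒ P_{Borealis} = 473/6 + (1/3)P_{Alta}.
Similarly P_{Alta} = 247/3 + (1/3)P_{Borealis}.
Solving the two reaction functions simultaneously: (1 − (1/3)(1/3))P_{Borealis} = 473/6 + (1/3)·(247/3), so (8/9)P_{Borealis} = 1913/18 and P_{Borealis} = 119.5625.
Then P_{Alta} = 247/3 + (1/3)·119.5625 = 122.1875.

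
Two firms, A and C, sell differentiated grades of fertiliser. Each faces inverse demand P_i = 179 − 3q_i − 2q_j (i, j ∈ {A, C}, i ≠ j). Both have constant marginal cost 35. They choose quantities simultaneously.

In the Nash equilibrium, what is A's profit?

972

Firm A's profit: π = q_A(179 − 3q_A − 2q_C) − 35q_A.
∂π/∂q_A = 144 − 6q_A − 2q_C = 0 ⇒ q_A = 24 − (1/3)q_C.
Setting q_A = q_C in the reaction function: q_A = 24 − (1/3)q_A, so q_A = 24 / (4/3) = 18.
P_A = 179 − 3·18 − 2·18 = 89.
Profit = (89 − 35)·18 = 972.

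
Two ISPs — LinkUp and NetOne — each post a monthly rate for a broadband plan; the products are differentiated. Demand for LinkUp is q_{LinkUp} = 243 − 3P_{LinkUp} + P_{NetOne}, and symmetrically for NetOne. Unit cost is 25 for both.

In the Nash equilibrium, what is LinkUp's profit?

LinkUp's profit: π = (P_{LinkUp} − 25)(243 − 3P_{LinkUp} + P_{NetOne}).
∂π/∂P_{LinkUp} = 318 − 6P_{LinkUp} + P_{NetOne} = 0 ⇒ P_{LinkUp} = 53 + (1/6)P_{NetOne}.
Setting P_{LinkUp} = P_{NetOne} in the reaction function: P_{LinkUp} = 53 + (1/6)P_{LinkUp}, so P_{LinkUp} = 53 / (5/6) = 63.6.
q_{LinkUp} = 243 − 3·63.6 + 63.6 = 115.8.
Profit = (63.6 − 25)·115.8 = 4469.88.

4469.88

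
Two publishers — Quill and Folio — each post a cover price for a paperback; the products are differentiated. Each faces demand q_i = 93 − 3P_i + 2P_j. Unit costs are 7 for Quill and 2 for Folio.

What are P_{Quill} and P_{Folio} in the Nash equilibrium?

27.5625, 25.6875

Quill's profit: π = (P_{Quill} − 7)(93 − 3P_{Quill} + 2P_{Folio}).
∂π/∂P_{Quill} = 114 − 6P_{Quill} + 2P_{Folio} = 0 ⇒ P_{Quill} = 19 + (1/3)P_{Folio}.
Similarly P_{Folio} = 16.5 + (1/3)P_{Quill}.
Solving the two reaction functions simultaneously: (1 − (1/3)(1/3))P_{Quill} = 19 + (1/3)·16.5, so (8/9)P_{Quill} = 24.5 and P_{Quill} = 27.5625.
Then P_{Folio} = 16.5 + (1/3)·27.5625 = 25.6875.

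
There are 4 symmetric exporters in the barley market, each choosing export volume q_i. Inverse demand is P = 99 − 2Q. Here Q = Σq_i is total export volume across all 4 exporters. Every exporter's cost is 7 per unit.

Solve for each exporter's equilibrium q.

9.2

A representative exporter's profit is π_i = q_i(99 − 2Q) − 7q_i, with Q = q_i + Σ_{j≠i} q_j.
First-order condition: 92 − 4q_i − 2Σ_{j≠i} q_j = 0.
Imposing symmetry (q_j = q for all j) turns Σ_{j≠i} q_j into 3q, so 92 = 10q and q = 9.2.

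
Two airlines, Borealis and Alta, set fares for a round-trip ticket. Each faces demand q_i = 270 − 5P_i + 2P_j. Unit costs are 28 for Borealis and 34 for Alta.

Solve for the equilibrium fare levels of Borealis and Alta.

51.875, 54.375

Borealis's profit: π = (P_{Borealis} − 28)(270 − 5P_{Borealis} + 2P_{Alta}).
∂π/∂P_{Borealis} = 410 − 10P_{Borealis} + 2P_{Alta} = 0 ⇒ P_{Borealis} = 41 + 0.2P_{Alta}.
Similarly P_{Alta} = 44 + 0.2P_{Borealis}.
Plugging P_{Alta} into Borealis's best response: P_{Borealis} = 41 + 0.2(44 + 0.2P_{Borealis}) ⇒ 0.96P_{Borealis} = 49.8, so P_{Borealis} = 51.875.
Then P_{Alta} = 44 + 0.2·51.875 = 54.375.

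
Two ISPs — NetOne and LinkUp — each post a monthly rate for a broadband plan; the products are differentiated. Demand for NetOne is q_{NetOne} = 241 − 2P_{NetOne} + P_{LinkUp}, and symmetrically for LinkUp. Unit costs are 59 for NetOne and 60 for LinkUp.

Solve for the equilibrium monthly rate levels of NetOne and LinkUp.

119.8, 120.2

NetOne's profit: π = (P_{NetOne} − 59)(241 − 2P_{NetOne} + P_{LinkUp}).
∂π/∂P_{NetOne} = 359 − 4P_{NetOne} + P_{LinkUp} = 0 ⇒ P_{NetOne} = 89.75 + 0.25P_{LinkUp}.
Similarly P_{LinkUp} = 90.25 + 0.25P_{NetOne}.
Solving the two reaction functions simultaneously: (1 − (0.25)(0.25))P_{NetOne} = 89.75 + 0.25·90.25, so 0.9375P_{NetOne} = 112.3125 and P_{NetOne} = 119.8.
Then P_{LinkUp} = 90.25 + 0.25·119.8 = 120.2.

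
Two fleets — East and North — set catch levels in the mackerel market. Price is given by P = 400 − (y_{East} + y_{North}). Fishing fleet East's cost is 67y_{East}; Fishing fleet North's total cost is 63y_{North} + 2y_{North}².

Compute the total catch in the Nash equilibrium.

Fishing fleet East's profit: π = y_{East}(400 − (y_{East} + y_{North})) − 67y_{East}.
∂π/∂y_{East} = 333 − 2y_{East} − y_{North} = 0, so y_{East} = 166.5 − 0.5y_{North}.
For North: ∂π/∂y_{North} = 337 − 6y_{North} − y_{East} = 0 ⇒ y_{North} = 337/6 − (1/6)y_{East}.
Substituting the second reaction function into the first: y_{East} = 166.5 − 0.5(337/6 − (1/6)y_{East}), which gives (11/12)y_{East} = 1661/12 ⇒ y_{East} = 151.
Then y_{North} = 337/6 − (1/6)·151 = 31.
Total catch: 151 + 31 = 182.

182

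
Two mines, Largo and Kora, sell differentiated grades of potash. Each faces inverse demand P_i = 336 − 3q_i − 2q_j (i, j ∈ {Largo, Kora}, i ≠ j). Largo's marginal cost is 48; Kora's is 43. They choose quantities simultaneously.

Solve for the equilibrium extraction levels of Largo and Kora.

35.6875, 36.9375

Mine Largo's profit: π = q_{Largo}(336 − 3q_{Largo} − 2q_{Kora}) − 48q_{Largo}.
∂π/∂q_{Largo} = 288 − 6q_{Largo} − 2q_{Kora} = 0 ⇒ q_{Largo} = 48 − (1/3)q_{Kora}.
Similarly q_{Kora} = 293/6 − (1/3)q_{Largo}.
Solving the two reaction functions simultaneously: (1 − (−1/3)(−1/3))q_{Largo} = 48 − (1/3)·(293/6), so (8/9)q_{Largo} = 571/18 and q_{Largo} = 35.6875.
Then q_{Kora} = 293/6 − (1/3)·35.6875 = 36.9375.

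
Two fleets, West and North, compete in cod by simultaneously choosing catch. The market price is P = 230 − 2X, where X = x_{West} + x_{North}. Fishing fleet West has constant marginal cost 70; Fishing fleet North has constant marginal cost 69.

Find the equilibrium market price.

123

Fishing fleet West's profit: π = x_{West}(230 − 2(x_{West} + x_{North})) − 70x_{West}.
∂π/∂x_{West} = 160 − 4x_{West} − 2x_{North} = 0, so x_{West} = 40 − 0.5x_{North}.
By the same steps for North: x_{North} = 40.25 − 0.5x_{West}.
Substituting the second reaction function into the first: x_{West} = 40 − 0.5(40.25 − 0.5x_{West}), which gives 0.75x_{West} = 19.875 ⇒ x_{West} = 26.5.
Then x_{North} = 40.25 − 0.5·26.5 = 27.
Equilibrium price: P = 230 − 2·53.5 = 123.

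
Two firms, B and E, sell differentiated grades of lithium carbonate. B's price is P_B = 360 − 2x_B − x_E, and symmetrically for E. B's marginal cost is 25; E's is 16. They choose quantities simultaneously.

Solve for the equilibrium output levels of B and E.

Firm B's profit: π = x_B(360 − 2x_B − x_E) − 25x_B.
∂π/∂x_B = 335 − 4x_B − x_E = 0 ⇒ x_B = 83.75 − 0.25x_E.
Similarly x_E = 86 − 0.25x_B.
Solving the two reaction functions simultaneously: (1 − (−0.25)(−0.25))x_B = 83.75 − 0.25·86, so 0.9375x_B = 62.25 and x_B = 66.4.
Then x_E = 86 − 0.25·66.4 = 69.4.

66.4, 69.4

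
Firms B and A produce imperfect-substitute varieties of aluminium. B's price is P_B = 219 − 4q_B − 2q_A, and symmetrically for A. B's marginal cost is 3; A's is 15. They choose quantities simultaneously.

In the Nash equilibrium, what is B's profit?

1936

Firm B's profit: π = q_B(219 − 4q_B − 2q_A) − 3q_B.
∂π/∂q_B = 216 − 8q_B − 2q_A = 0 ⇒ q_B = 27 − 0.25q_A.
Similarly q_A = 25.5 − 0.25q_B.
Plugging q_A into B's best response: q_B = 27 − 0.25(25.5 − 0.25q_B) ⇒ 0.9375q_B = 20.625, so q_B = 22.
Then q_A = 25.5 − 0.25·22 = 20.
P_B = 219 − 4·22 − 2·20 = 91.
Profit = (91 − 3)·22 = 1936.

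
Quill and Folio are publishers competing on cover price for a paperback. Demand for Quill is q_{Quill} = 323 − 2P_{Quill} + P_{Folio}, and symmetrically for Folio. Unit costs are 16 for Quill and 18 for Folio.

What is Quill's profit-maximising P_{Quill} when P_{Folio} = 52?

Quill's profit: π = (P_{Quill} − 16)(323 − 2P_{Quill} + P_{Folio}).
∂π/∂P_{Quill} = 355 − 4P_{Quill} + P_{Folio} = 0 ⇒ P_{Quill} = 88.75 + 0.25P_{Folio}.
At P_{Folio} = 52: P_{Quill} = 88.75 + 0.25·52 = 101.75.

101.75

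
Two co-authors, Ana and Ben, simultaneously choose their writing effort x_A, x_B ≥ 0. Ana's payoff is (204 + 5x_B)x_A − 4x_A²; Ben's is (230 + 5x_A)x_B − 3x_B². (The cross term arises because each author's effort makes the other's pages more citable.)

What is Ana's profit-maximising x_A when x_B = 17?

Expanding Ana's payoff: 204x_A + 5x_Bx_A − 4x_A².
∂π/∂x_A = 204 + 5x_B − 8x_A = 0, so x_A = 25.5 + 0.625x_B.
At x_B = 17: x_A = 25.5 + 0.625·17 = 36.125.

36.125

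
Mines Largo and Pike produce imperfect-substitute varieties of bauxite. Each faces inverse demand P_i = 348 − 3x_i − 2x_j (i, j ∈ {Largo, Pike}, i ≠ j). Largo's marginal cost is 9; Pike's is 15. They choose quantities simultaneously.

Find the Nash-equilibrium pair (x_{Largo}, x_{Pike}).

42.75, 41.25

Mine Largo's profit: π = x_{Largo}(348 − 3x_{Largo} − 2x_{Pike}) − 9x_{Largo}.
∂π/∂x_{Largo} = 339 − 6x_{Largo} − 2x_{Pike} = 0 ⇒ x_{Largo} = 56.5 − (1/3)x_{Pike}.
Similarly x_{Pike} = 55.5 − (1/3)x_{Largo}.
Plugging x_{Pike} into Largo's best response: x_{Largo} = 56.5 − (1/3)(55.5 − (1/3)x_{Largo}) ⇒ (8/9)x_{Largo} = 38, so x_{Largo} = 42.75.
Then x_{Pike} = 55.5 − (1/3)·42.75 = 41.25.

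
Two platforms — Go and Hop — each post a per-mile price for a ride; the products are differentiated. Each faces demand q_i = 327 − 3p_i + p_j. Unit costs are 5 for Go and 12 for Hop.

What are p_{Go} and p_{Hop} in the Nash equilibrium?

Go's profit: π = (p_{Go} − 5)(327 − 3p_{Go} + p_{Hop}).
∂π/∂p_{Go} = 342 − 6p_{Go} + p_{Hop} = 0 ⇒ p_{Go} = 57 + (1/6)p_{Hop}.
Similarly p_{Hop} = 60.5 + (1/6)p_{Go}.
Substituting the second reaction function into the first: p_{Go} = 57 + (1/6)(60.5 + (1/6)p_{Go}), which gives (35/36)p_{Go} = 805/12 ⇒ p_{Go} = 69.
Then p_{Hop} = 60.5 + (1/6)·69 = 72.

69, 72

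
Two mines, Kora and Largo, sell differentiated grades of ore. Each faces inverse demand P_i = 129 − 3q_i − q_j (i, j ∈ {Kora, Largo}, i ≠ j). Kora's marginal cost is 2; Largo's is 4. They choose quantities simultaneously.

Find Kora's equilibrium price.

56.6

Mine Kora's profit: π = q_{Kora}(129 − 3q_{Kora} − q_{Largo}) − 2q_{Kora}.
∂π/∂q_{Kora} = 127 − 6q_{Kora} − q_{Largo} = 0 ⇒ q_{Kora} = 127/6 − (1/6)q_{Largo}.
Similarly q_{Largo} = 125/6 − (1/6)q_{Kora}.
Substituting the second reaction function into the first: q_{Kora} = 127/6 − (1/6)(125/6 − (1/6)q_{Kora}), which gives (35/36)q_{Kora} = 637/36 ⇒ q_{Kora} = 18.2.
Then q_{Largo} = 125/6 − (1/6)·18.2 = 17.8.
P_{Kora} = 129 − 3·18.2 − 17.8 = 56.6.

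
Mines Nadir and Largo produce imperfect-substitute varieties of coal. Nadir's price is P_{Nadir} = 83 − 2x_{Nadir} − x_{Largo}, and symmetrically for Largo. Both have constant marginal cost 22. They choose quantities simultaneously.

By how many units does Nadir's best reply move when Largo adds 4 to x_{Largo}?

Mine Nadir's profit: π = x_{Nadir}(83 − 2x_{Nadir} − x_{Largo}) − 22x_{Nadir}.
∂π/∂x_{Nadir} = 61 − 4x_{Nadir} − x_{Largo} = 0 ⇒ x_{Nadir} = 15.25 − 0.25x_{Largo}.
The reaction-function slope is −0.25, so a 4-unit rise in x_{Largo} moves x_{Nadir} by −0.25 × 4 = −1. Nadir's best response falls — the actions are strategic substitutes.

-1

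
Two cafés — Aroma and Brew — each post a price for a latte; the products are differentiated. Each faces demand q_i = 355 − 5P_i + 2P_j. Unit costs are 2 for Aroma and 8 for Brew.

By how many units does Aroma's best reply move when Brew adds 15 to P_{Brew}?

3

Aroma's profit: π = (P_{Aroma} − 2)(355 − 5P_{Aroma} + 2P_{Brew}).
∂π/∂P_{Aroma} = 365 − 10P_{Aroma} + 2P_{Brew} = 0 ⇒ P_{Aroma} = 36.5 + 0.2P_{Brew}.
The reaction-function slope is 0.2, so a 15-unit rise in P_{Brew} moves P_{Aroma} by 0.2 × 15 = 3. Aroma's best response rises — the actions are strategic complements.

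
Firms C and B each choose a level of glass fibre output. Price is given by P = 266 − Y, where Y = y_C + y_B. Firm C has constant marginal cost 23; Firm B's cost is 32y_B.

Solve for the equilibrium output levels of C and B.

Firm C's profit: π = y_C(266 − (y_C + y_B)) − 23y_C.
∂π/∂y_C = 243 − 2y_C − y_B = 0, so y_C = 121.5 − 0.5y_B.
By the same steps for B: y_B = 117 − 0.5y_C.
Substituting the second reaction function into the first: y_C = 121.5 − 0.5(117 − 0.5y_C), which gives 0.75y_C = 63 ⇒ y_C = 84.
Then y_B = 117 − 0.5·84 = 75.

84, 75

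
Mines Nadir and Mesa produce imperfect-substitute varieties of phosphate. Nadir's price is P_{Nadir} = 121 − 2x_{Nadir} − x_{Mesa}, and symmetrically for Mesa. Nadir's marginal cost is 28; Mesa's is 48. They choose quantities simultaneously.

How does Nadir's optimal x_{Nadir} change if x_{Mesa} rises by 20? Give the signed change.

-5

Mine Nadir's profit: π = x_{Nadir}(121 − 2x_{Nadir} − x_{Mesa}) − 28x_{Nadir}.
∂π/∂x_{Nadir} = 93 − 4x_{Nadir} − x_{Mesa} = 0 ⇒ x_{Nadir} = 23.25 − 0.25x_{Mesa}.
The reaction-function slope is −0.25, so a 20-unit rise in x_{Mesa} moves x_{Nadir} by −0.25 × 20 = −5. Nadir's best response falls — the actions are strategic substitutes.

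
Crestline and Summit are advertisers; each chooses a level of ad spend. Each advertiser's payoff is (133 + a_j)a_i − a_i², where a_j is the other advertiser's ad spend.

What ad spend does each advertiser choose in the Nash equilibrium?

Crestline's payoff is (133 + a_S)a_C − a_C².
∂π/∂a_C = 133 + a_S − 2a_C = 0, so a_C = 66.5 + 0.5a_S.
Setting a_C = a_S in the reaction function: a_C = 66.5 + 0.5a_C, so a_C = 66.5 / 0.5 = 133.

133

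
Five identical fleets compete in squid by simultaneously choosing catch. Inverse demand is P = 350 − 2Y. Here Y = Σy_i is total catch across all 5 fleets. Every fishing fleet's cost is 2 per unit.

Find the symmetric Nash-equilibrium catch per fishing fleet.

A representative fishing fleet's profit is π_i = y_i(350 − 2Y) − 2y_i, with Y = y_i + Σ_{j≠i} y_j.
First-order condition: 348 − 4y_i − 2Σ_{j≠i} y_j = 0.
In a symmetric equilibrium every fishing fleet chooses the same y, so Σ_{j≠i} y_j = 4y. The condition becomes 348 − 12y = 0, giving y = 348/12 = 29.

29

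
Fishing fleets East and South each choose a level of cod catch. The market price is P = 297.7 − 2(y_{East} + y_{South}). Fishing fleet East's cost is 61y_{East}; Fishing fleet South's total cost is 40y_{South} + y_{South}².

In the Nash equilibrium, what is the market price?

Fishing fleet East's profit: π = y_{East}(297.7 − 2(y_{East} + y_{South})) − 61y_{East}.
∂π/∂y_{East} = 236.7 − 4y_{East} − 2y_{South} = 0, so y_{East} = 59.175 − 0.5y_{South}.
For South: ∂π/∂y_{South} = 257.7 − 6y_{South} − 2y_{East} = 0 ⇒ y_{South} = 42.95 − (1/3)y_{East}.
Plugging y_{South} into East's best response: y_{East} = 59.175 − 0.5(42.95 − (1/3)y_{East}) ⇒ (5/6)y_{East} = 37.7, so y_{East} = 45.24.
Then y_{South} = 42.95 − (1/3)·45.24 = 27.87.
Equilibrium price: P = 297.7 − 2·73.11 = 151.48.

151.48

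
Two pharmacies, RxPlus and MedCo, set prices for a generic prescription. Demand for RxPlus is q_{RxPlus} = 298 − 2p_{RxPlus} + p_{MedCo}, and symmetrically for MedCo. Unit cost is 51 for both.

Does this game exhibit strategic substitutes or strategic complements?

strategic complements

RxPlus's profit: π = (p_{RxPlus} − 51)(298 − 2p_{RxPlus} + p_{MedCo}).
∂π/∂p_{RxPlus} = 400 − 4p_{RxPlus} + p_{MedCo} = 0 ⇒ p_{RxPlus} = 100 + 0.25p_{MedCo}.
The best-response slope dp_{RxPlus}/dp_{MedCo} = 0.25 > 0: the reaction function is upward-sloping, so the choices are strategic complements.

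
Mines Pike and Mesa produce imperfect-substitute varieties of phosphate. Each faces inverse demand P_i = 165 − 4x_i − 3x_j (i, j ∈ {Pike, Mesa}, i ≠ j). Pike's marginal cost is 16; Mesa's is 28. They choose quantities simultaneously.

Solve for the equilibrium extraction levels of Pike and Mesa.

14.2, 11.8

Mine Pike's profit: π = x_{Pike}(165 − 4x_{Pike} − 3x_{Mesa}) − 16x_{Pike}.
∂π/∂x_{Pike} = 149 − 8x_{Pike} − 3x_{Mesa} = 0 ⇒ x_{Pike} = 18.625 − 0.375x_{Mesa}.
Similarly x_{Mesa} = 17.125 − 0.375x_{Pike}.
Plugging x_{Mesa} into Pike's best response: x_{Pike} = 18.625 − 0.375(17.125 − 0.375x_{Pike}) ⇒ (55/64)x_{Pike} = 781/64, so x_{Pike} = 14.2.
Then x_{Mesa} = 17.125 − 0.375·14.2 = 11.8.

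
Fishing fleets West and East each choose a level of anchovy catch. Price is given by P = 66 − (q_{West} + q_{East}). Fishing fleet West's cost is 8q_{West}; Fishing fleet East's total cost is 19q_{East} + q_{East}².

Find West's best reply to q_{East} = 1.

Fishing fleet West's profit: π = q_{West}(66 − (q_{West} + q_{East})) − 8q_{West}.
∂π/∂q_{West} = 58 − 2q_{West} − q_{East} = 0, so q_{West} = 29 − 0.5q_{East}.
At q_{East} = 1: q_{West} = 29 − 0.5·1 = 28.5.

28.5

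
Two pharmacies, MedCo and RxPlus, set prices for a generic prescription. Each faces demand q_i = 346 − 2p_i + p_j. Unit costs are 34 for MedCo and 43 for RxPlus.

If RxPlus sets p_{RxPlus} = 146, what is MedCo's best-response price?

MedCo's profit: π = (p_{MedCo} − 34)(346 − 2p_{MedCo} + p_{RxPlus}).
∂π/∂p_{MedCo} = 414 − 4p_{MedCo} + p_{RxPlus} = 0 ⇒ p_{MedCo} = 103.5 + 0.25p_{RxPlus}.
At p_{RxPlus} = 146: p_{MedCo} = 103.5 + 0.25·146 = 140.

140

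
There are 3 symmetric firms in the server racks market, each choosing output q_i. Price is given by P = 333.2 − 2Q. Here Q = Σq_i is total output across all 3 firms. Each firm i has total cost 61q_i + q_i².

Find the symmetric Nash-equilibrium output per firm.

A representative firm's profit is π_i = q_i(333.2 − 2Q) − 61q_i − q_i², with Q = q_i + Σ_{j≠i} q_j.
First-order condition: 272.2 − 6q_i − 2Σ_{j≠i} q_j = 0.
With identical firms, set every q_j = q: then 272.2 − 6q − 4q = 0, i.e. q = 272.2/10 = 27.22.

27.22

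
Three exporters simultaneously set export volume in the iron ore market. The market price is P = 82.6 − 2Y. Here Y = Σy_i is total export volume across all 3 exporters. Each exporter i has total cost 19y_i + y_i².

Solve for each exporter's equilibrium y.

A representative exporter's profit is π_i = y_i(82.6 − 2Y) − 19y_i − y_i², with Y = y_i + Σ_{j≠i} y_j.
First-order condition: 63.6 − 6y_i − 2Σ_{j≠i} y_j = 0.
With identical exporters, set every y_j = y: then 63.6 − 6y − 4y = 0, i.e. y = 63.6/10 = 6.36.

6.36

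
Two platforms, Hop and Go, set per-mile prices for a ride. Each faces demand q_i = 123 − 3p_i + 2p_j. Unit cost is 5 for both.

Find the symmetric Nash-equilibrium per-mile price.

34.5

Hop's profit: π = (p_{Hop} − 5)(123 − 3p_{Hop} + 2p_{Go}).
∂π/∂p_{Hop} = 138 − 6p_{Hop} + 2p_{Go} = 0 ⇒ p_{Hop} = 23 + (1/3)p_{Go}.
Setting p_{Hop} = p_{Go} in the reaction function: p_{Hop} = 23 + (1/3)p_{Hop}, so p_{Hop} = 23 / (2/3) = 34.5.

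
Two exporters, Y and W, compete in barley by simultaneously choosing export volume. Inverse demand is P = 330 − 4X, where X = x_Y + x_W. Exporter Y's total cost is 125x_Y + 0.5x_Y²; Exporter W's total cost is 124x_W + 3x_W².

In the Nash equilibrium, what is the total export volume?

28

Exporter Y's profit: π = x_Y(330 − 4(x_Y + x_W)) − 125x_Y − 0.5x_Y².
∂π/∂x_Y = 205 − 9x_Y − 4x_W = 0, so x_Y = 205/9 − (4/9)x_W.
For W: ∂π/∂x_W = 206 − 14x_W − 4x_Y = 0 ⇒ x_W = 103/7 − (2/7)x_Y.
Plugging x_W into Y's best response: x_Y = 205/9 − (4/9)(103/7 − (2/7)x_Y) ⇒ (55/63)x_Y = 341/21, so x_Y = 18.6.
Then x_W = 103/7 − (2/7)·18.6 = 9.4.
Total export volume: 18.6 + 9.4 = 28.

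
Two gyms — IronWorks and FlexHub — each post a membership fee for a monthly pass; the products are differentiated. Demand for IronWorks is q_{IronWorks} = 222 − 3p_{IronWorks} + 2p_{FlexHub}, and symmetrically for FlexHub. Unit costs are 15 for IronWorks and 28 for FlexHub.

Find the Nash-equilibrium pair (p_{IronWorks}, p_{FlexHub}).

IronWorks's profit: π = (p_{IronWorks} − 15)(222 − 3p_{IronWorks} + 2p_{FlexHub}).
∂π/∂p_{IronWorks} = 267 − 6p_{IronWorks} + 2p_{FlexHub} = 0 ⇒ p_{IronWorks} = 44.5 + (1/3)p_{FlexHub}.
Similarly p_{FlexHub} = 51 + (1/3)p_{IronWorks}.
Solving the two reaction functions simultaneously: (1 − (1/3)(1/3))p_{IronWorks} = 44.5 + (1/3)·51, so (8/9)p_{IronWorks} = 61.5 and p_{IronWorks} = 69.1875.
Then p_{FlexHub} = 51 + (1/3)·69.1875 = 74.0625.

69.1875, 74.0625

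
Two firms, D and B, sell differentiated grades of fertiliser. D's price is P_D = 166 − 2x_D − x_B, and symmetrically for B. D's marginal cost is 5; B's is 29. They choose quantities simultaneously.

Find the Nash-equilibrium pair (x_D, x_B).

33.8, 25.8

Firm D's profit: π = x_D(166 − 2x_D − x_B) − 5x_D.
∂π/∂x_D = 161 − 4x_D − x_B = 0 ⇒ x_D = 40.25 − 0.25x_B.
Similarly x_B = 34.25 − 0.25x_D.
Plugging x_B into D's best response: x_D = 40.25 − 0.25(34.25 − 0.25x_D) ⇒ 0.9375x_D = 31.6875, so x_D = 33.8.
Then x_B = 34.25 − 0.25·33.8 = 25.8.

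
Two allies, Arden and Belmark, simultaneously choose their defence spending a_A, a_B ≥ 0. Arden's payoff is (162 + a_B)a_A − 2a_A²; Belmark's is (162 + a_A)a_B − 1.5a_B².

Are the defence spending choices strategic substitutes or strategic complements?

Expanding Arden's payoff: 162a_A + a_Ba_A − 2a_A².
∂π/∂a_A = 162 + a_B − 4a_A = 0, so a_A = 40.5 + 0.25a_B.
The best-response slope da_A/da_B = 0.25 > 0: the reaction function is upward-sloping, so the choices are strategic complements.

strategic complements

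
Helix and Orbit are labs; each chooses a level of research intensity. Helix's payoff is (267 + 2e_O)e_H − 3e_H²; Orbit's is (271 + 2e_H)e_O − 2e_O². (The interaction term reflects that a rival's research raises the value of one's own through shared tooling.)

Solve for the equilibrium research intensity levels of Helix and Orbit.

80.5, 108

Expanding Helix's payoff: 267e_H + 2e_Oe_H − 3e_H².
∂π/∂e_H = 267 + 2e_O − 6e_H = 0, so e_H = 44.5 + (1/3)e_O.
Likewise for Orbit: e_O = 67.75 + 0.5e_H.
Solving the two reaction functions simultaneously: (1 − (1/3)(0.5))e_H = 44.5 + (1/3)·67.75, so (5/6)e_H = 805/12 and e_H = 80.5.
Then e_O = 67.75 + 0.5·80.5 = 108.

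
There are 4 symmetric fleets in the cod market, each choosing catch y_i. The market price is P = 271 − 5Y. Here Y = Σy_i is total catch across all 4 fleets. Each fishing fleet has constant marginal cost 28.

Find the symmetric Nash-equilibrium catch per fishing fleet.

9.72

A representative fishing fleet's profit is π_i = y_i(271 − 5Y) − 28y_i, with Y = y_i + Σ_{j≠i} y_j.
First-order condition: 243 − 10y_i − 5Σ_{j≠i} y_j = 0.
In a symmetric equilibrium every fishing fleet chooses the same y, so Σ_{j≠i} y_j = 3y. The condition becomes 243 − 25y = 0, giving y = 243/25 = 9.72.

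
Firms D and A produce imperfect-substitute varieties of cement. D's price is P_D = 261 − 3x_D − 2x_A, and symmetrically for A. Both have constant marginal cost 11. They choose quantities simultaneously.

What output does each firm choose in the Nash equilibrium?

31.25

Firm D's profit: π = x_D(261 − 3x_D − 2x_A) − 11x_D.
∂π/∂x_D = 250 − 6x_D − 2x_A = 0 ⇒ x_D = 125/3 − (1/3)x_A.
The game is symmetric, so in equilibrium x_A = x_D: the reaction function gives (4/3)x_D = 125/3, hence x_D = 31.25.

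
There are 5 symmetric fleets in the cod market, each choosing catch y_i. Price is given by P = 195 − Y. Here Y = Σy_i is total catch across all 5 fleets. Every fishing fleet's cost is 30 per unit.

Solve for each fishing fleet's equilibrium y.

A representative fishing fleet's profit is π_i = y_i(195 − Y) − 30y_i, with Y = y_i + Σ_{j≠i} y_j.
First-order condition: 165 − 2y_i − Σ_{j≠i} y_j = 0.
In a symmetric equilibrium every fishing fleet chooses the same y, so Σ_{j≠i} y_j = 4y. The condition becomes 165 − 6y = 0, giving y = 165/6 = 27.5.

27.5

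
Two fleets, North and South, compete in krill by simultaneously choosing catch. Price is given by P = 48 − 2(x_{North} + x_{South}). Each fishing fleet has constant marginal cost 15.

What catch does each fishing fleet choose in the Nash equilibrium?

5.5

Fishing fleet North's profit: π = x_{North}(48 − 2(x_{North} + x_{South})) − 15x_{North}.
∂π/∂x_{North} = 33 − 4x_{North} − 2x_{South} = 0, so x_{North} = 8.25 − 0.5x_{South}.
The game is symmetric, so in equilibrium x_{South} = x_{North}: the reaction function gives 1.5x_{North} = 8.25, hence x_{North} = 5.5.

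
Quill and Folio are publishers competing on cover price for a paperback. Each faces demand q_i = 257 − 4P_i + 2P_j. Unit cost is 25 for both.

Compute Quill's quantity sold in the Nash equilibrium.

Quill's profit: π = (P_{Quill} − 25)(257 − 4P_{Quill} + 2P_{Folio}).
∂π/∂P_{Quill} = 357 − 8P_{Quill} + 2P_{Folio} = 0 ⇒ P_{Quill} = 44.625 + 0.25P_{Folio}.
The game is symmetric, so in equilibrium P_{Folio} = P_{Quill}: the reaction function gives 0.75P_{Quill} = 44.625, hence P_{Quill} = 59.5.
q_{Quill} = 257 − 4·59.5 + 2·59.5 = 138.

138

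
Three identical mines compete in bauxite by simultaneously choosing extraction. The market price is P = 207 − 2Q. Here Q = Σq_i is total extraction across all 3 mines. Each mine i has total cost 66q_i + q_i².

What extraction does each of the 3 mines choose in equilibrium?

A representative mine's profit is π_i = q_i(207 − 2Q) − 66q_i − q_i², with Q = q_i + Σ_{j≠i} q_j.
First-order condition: 141 − 6q_i − 2Σ_{j≠i} q_j = 0.
Imposing symmetry (q_j = q for all j) turns Σ_{j≠i} q_j into 2q, so 141 = 10q and q = 14.1.

14.1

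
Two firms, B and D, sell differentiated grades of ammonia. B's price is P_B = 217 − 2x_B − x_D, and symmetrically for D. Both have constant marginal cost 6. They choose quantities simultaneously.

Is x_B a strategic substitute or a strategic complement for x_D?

Firm B's profit: π = x_B(217 − 2x_B − x_D) − 6x_B.
∂π/∂x_B = 211 − 4x_B − x_D = 0 ⇒ x_B = 52.75 − 0.25x_D.
The best-response slope dx_B/dx_D = −0.25 < 0: the reaction function is downward-sloping, so the choices are strategic substitutes.

strategic substitutes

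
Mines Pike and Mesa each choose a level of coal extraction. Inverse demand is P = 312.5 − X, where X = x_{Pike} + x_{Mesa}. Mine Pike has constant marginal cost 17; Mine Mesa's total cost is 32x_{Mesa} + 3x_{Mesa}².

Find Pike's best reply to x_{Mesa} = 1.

Mine Pike's profit: π = x_{Pike}(312.5 − (x_{Pike} + x_{Mesa})) − 17x_{Pike}.
∂π/∂x_{Pike} = 295.5 − 2x_{Pike} − x_{Mesa} = 0, so x_{Pike} = 147.75 − 0.5x_{Mesa}.
At x_{Mesa} = 1: x_{Pike} = 147.75 − 0.5·1 = 147.25.

147.25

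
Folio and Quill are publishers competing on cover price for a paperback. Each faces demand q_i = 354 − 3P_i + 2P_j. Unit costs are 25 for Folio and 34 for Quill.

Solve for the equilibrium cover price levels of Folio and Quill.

Folio's profit: π = (P_{Folio} − 25)(354 − 3P_{Folio} + 2P_{Quill}).
∂π/∂P_{Folio} = 429 − 6P_{Folio} + 2P_{Quill} = 0 ⇒ P_{Folio} = 71.5 + (1/3)P_{Quill}.
Similarly P_{Quill} = 76 + (1/3)P_{Folio}.
Substituting the second reaction function into the first: P_{Folio} = 71.5 + (1/3)(76 + (1/3)P_{Folio}), which gives (8/9)P_{Folio} = 581/6 ⇒ P_{Folio} = 108.9375.
Then P_{Quill} = 76 + (1/3)·108.9375 = 112.3125.

108.9375, 112.3125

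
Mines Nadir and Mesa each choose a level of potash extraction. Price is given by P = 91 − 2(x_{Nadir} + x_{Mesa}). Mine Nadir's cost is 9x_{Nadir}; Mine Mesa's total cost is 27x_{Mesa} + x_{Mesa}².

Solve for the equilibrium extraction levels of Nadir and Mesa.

Mine Nadir's profit: π = x_{Nadir}(91 − 2(x_{Nadir} + x_{Mesa})) − 9x_{Nadir}.
∂π/∂x_{Nadir} = 82 − 4x_{Nadir} − 2x_{Mesa} = 0, so x_{Nadir} = 20.5 − 0.5x_{Mesa}.
For Mesa: ∂π/∂x_{Mesa} = 64 − 6x_{Mesa} − 2x_{Nadir} = 0 ⇒ x_{Mesa} = 32/3 − (1/3)x_{Nadir}.
Plugging x_{Mesa} into Nadir's best response: x_{Nadir} = 20.5 − 0.5(32/3 − (1/3)x_{Nadir}) ⇒ (5/6)x_{Nadir} = 91/6, so x_{Nadir} = 18.2.
Then x_{Mesa} = 32/3 − (1/3)·18.2 = 4.6.

18.2, 4.6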